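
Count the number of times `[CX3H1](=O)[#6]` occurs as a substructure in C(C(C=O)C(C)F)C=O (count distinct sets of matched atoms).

2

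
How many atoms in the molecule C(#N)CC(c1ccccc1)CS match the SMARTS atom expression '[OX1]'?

The query [OX1] means: aliphatic oxygen with one total connection — typically a carbonyl =O or an oxide.
Check the 12 heavy atoms by environment: 3× C (X4) → no; 6× c (aromatic, X3) → no; 1× S (X2) → no; 1× C (X2) → no; 1× N (X1) → no.
No environment satisfies the query, so 0 matching atoms.

0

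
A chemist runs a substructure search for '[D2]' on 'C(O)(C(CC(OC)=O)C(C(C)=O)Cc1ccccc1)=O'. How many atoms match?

8

The query [D2] means: atom with exactly two heavy-atom neighbours.
Check the 20 heavy atoms by environment: 2× C (D2) → match; 5× C (D3) → no; 1× c (aromatic, D3) → no; 5× c (aromatic, D2) → match; 4× O (D1) → no; 1× O (D2) → match; 2× C (D1) → no.
Summing the matching environments: 2 + 5 + 1 = 8 matching atoms.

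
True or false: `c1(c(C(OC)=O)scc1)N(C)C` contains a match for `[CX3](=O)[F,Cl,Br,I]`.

False

The pattern [CX3](=O)[F,Cl,Br,I] describes a carbonyl carbon bonded to a halogen — an acyl halide.
The closest candidate here is a methyl-ester group (-C(=O)OCH3), but the carbonyl is bonded to -O-C, not to a halogen. No other fragment satisfies the full query, so there is no match.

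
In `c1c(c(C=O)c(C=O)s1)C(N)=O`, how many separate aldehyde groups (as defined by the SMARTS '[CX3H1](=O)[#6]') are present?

2

[CX3H1](=O)[#6] is the SMARTS for an aldehyde: an sp2 carbon with one H, double-bonded to O and single-bonded to carbon.
The molecule carries 2 separate instances of an aldehyde (-CHO) meeting every constraint; each maps to a distinct set of atoms, giving 2 matches.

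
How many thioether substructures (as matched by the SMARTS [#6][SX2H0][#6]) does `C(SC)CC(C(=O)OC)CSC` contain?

2

[#6][SX2H0][#6] is the SMARTS for a thioether: an aliphatic sulfur bridging two carbons with no H on the sulfur.
The molecule carries 2 separate instances of a methylthio ether (-SCH3) meeting every constraint; each maps to a distinct set of atoms, giving 2 matches.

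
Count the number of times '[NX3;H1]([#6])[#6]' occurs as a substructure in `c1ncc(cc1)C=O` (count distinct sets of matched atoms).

[NX3;H1]([#6])[#6] is the SMARTS for a secondary amine: a trivalent nitrogen with one H, bonded to two carbons.
No fragment in the molecule satisfies every constraint, giving 0 matches.

0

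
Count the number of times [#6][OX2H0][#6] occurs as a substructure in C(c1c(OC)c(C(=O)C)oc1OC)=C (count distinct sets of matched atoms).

[#6][OX2H0][#6] is the SMARTS for an ether: an aliphatic oxygen bridging two carbons with no H on the oxygen.
The molecule carries 2 separate instances of a methoxy ether (-OCH3) meeting every constraint; each maps to a distinct set of atoms, giving 2 matches.

2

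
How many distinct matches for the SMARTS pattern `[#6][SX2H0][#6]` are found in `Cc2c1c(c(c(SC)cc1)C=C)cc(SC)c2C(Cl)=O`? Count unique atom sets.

2

[#6][SX2H0][#6] is the SMARTS for a thioether: an aliphatic sulfur bridging two carbons with no H on the sulfur.
The molecule carries 2 separate instances of a methylthio ether (-SCH3) meeting every constraint; each maps to a distinct set of atoms, giving 2 matches.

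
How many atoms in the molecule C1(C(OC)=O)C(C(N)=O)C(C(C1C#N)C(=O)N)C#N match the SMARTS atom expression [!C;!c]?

8

The query [!C;!c] means: neither aliphatic nor aromatic carbon — same as [!#6].
Check the 19 heavy atoms by environment: 11× C → no; 4× O → match; 4× N → match.
Summing the matching environments: 4 + 4 = 8 matching atoms.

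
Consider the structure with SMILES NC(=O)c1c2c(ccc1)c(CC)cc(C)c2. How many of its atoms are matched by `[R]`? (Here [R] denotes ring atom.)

The query [R] means: R matches any atom that is part of a ring.
Check the 16 heavy atoms by environment: 10× c (aromatic, in 6-ring) → match; 4× C (acyclic) → no; 1× O (acyclic) → no; 1× N (acyclic) → no.
That gives 10 matching atoms.

10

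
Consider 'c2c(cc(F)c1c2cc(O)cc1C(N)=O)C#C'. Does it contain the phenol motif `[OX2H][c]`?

Yes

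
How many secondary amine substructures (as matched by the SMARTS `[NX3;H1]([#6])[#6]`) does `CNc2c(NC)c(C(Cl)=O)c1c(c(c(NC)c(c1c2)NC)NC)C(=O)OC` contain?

[NX3;H1]([#6])[#6] is the SMARTS for a secondary amine: a trivalent nitrogen with one H, bonded to two carbons.
The molecule carries 5 separate instances of an N-methylamino group (-NHCH3) meeting every constraint; each maps to a distinct set of atoms, giving 5 matches.

5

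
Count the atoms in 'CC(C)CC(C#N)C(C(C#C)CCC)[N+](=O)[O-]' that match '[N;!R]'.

The query [N;!R] means: aliphatic nitrogen not in a ring.
Check the 17 heavy atoms by environment: 13× C (acyclic) → no; 1× N (acyclic) → match; 1× N (charge +1, acyclic) → match; 1× O (charge -1, acyclic) → no; 1× O (acyclic) → no.
Summing the matching environments: 1 + 1 = 2 matching atoms.

2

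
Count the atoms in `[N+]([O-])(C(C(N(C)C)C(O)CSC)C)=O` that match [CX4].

The query [CX4] means: C with X4: aliphatic carbon with exactly 4 total connections (bonds + H).
Check the 14 heavy atoms by environment: 8× C (X4) → match; 1× N (charge +1, X3) → no; 1× O (charge -1, X1) → no; 1× O (X1) → no; 1× O (X2) → no; 1× N (X3) → no; 1× S (X2) → no.
That gives 8 matching atoms.

8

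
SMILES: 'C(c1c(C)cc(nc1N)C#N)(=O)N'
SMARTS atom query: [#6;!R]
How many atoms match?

Check the 13 heavy atoms by environment: 1× n (aromatic, in 6-ring) → no; 5× c (aromatic, in 6-ring) → no; 3× C (acyclic) → match; 3× N (acyclic) → no; 1× O (acyclic) → no.
That gives 3 matching atoms.

3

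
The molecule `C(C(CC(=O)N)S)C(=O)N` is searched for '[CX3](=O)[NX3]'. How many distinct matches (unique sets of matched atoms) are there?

2

[CX3](=O)[NX3] is the SMARTS for an amide: a carbonyl carbon bonded to a trivalent nitrogen.
The molecule carries 2 separate instances of a primary amide (-C(=O)NH2) meeting every constraint; each maps to a distinct set of atoms, giving 2 matches.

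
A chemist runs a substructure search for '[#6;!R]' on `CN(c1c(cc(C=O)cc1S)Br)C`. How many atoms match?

3

Check the 13 heavy atoms by environment: 6× c (aromatic, in 6-ring) → no; 1× Br (acyclic) → no; 1× S (acyclic) → no; 1× N (acyclic) → no; 3× C (acyclic) → match; 1× O (acyclic) → no.
That gives 3 matching atoms.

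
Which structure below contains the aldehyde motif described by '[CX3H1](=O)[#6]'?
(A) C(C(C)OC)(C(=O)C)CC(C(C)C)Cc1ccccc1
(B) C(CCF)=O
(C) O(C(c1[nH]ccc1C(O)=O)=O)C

B

[CX3H1](=O)[#6] describes an sp2 carbon with one H, double-bonded to O and single-bonded to carbon (an aldehyde).
(A) has an acetyl/ketone group (-C(=O)CH3) but the carbonyl carbon has H0 (two carbon neighbours), not H1.
(B) contains an aldehyde (-CHO), which satisfies every atom and bond constraint.
(C) has a carboxylic acid group (-C(=O)OH) but the carbonyl carbon has H0 and is bonded to O, not H1.
So the answer is (B).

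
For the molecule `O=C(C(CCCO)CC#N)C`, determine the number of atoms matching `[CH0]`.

The query [CH0] means: aliphatic carbon with no attached hydrogen.
Check the 11 heavy atoms by environment: 4× C (H2) → no; 1× C (H1) → no; 2× C (H0) → match; 1× N (H0) → no; 1× O (H1) → no; 1× O (H0) → no; 1× C (H3) → no.
That gives 2 matching atoms.

2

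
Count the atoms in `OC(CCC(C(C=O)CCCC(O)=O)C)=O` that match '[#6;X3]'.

3

The query [#6;X3] means: any carbon (aromatic or not) with three total connections.
Check the 16 heavy atoms by environment: 8× C (X4) → no; 3× C (X3) → match; 3× O (X1) → no; 2× O (X2) → no.
That gives 3 matching atoms.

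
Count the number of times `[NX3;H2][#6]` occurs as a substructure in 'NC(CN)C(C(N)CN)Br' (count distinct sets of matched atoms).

4

[NX3;H2][#6] is the SMARTS for a primary amine: a trivalent nitrogen with two H attached to carbon.
The molecule carries 4 separate instances of a primary amino group (-NH2) meeting every constraint; each maps to a distinct set of atoms, giving 4 matches.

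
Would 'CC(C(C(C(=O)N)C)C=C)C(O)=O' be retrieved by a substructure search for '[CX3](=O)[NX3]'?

The pattern [CX3](=O)[NX3] describes a carbonyl carbon bonded to a trivalent nitrogen — an amide.
The molecule carries a primary amide (-C(=O)NH2), whose atoms satisfy every constraint of the query, so the pattern matches.

Yes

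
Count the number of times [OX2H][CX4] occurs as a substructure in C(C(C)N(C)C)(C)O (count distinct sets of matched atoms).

1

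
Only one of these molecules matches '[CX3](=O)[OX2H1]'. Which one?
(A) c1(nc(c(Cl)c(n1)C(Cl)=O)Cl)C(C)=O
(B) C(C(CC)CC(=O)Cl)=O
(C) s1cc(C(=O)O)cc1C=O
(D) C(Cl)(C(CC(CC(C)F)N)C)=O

C

[CX3](=O)[OX2H1] describes an sp2 carbon double-bonded to O and single-bonded to an -OH oxygen (a carboxylic acid).
(A) has an acyl chloride (-C(=O)Cl) but the carbonyl is bonded to Cl, not to an -OH oxygen.
(B) has an acyl chloride (-C(=O)Cl) but the carbonyl is bonded to Cl, not to an -OH oxygen.
(C) contains a carboxylic acid group (-C(=O)OH), which satisfies every atom and bond constraint.
(D) has an acyl chloride (-C(=O)Cl) but the carbonyl is bonded to Cl, not to an -OH oxygen.
So the answer is (C).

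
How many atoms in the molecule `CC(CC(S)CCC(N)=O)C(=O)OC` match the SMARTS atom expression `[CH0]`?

The query [CH0] means: aliphatic carbon with no attached hydrogen.
Check the 14 heavy atoms by environment: 3× C (H2) → no; 2× C (H1) → no; 2× C (H3) → no; 2× C (H0) → match; 3× O (H0) → no; 1× N (H2) → no; 1× S (H1) → no.
That gives 2 matching atoms.

2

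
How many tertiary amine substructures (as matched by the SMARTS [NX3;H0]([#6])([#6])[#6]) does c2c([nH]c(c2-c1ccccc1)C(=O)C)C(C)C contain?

[NX3;H0]([#6])([#6])[#6] is the SMARTS for a tertiary amine: a trivalent nitrogen with no H, bonded to three carbons.
No fragment in the molecule satisfies every constraint, giving 0 matches.

0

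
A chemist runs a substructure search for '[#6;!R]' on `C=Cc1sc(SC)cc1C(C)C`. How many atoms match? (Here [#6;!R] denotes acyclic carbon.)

Check the 12 heavy atoms by environment: 1× s (aromatic, in 5-ring) → no; 4× c (aromatic, in 5-ring) → no; 1× S (acyclic) → no; 6× C (acyclic) → match.
That gives 6 matching atoms.

6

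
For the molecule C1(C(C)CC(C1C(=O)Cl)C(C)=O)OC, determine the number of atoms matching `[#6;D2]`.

The query [#6;D2] means: any carbon bonded to exactly two heavy atoms.
Check the 14 heavy atoms by environment: 6× C (D3) → no; 1× C (D2) → match; 1× O (D2) → no; 3× C (D1) → no; 2× O (D1) → no; 1× Cl (D1) → no.
That gives 1 matching atom.

1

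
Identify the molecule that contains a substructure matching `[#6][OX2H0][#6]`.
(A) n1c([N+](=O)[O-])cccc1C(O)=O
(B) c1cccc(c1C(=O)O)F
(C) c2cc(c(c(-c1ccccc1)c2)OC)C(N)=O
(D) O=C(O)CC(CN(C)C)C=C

C

[#6][OX2H0][#6] describes an aliphatic oxygen bridging two carbons with no H on the oxygen (an ether).
(A) has a carboxylic acid group (-C(=O)OH) but the -OH oxygen has H1; the =O is OX1, not OX2.
(B) has a carboxylic acid group (-C(=O)OH) but the -OH oxygen has H1; the =O is OX1, not OX2.
(C) contains a methoxy ether (-OCH3), which satisfies every atom and bond constraint.
(D) has a carboxylic acid group (-C(=O)OH) but the -OH oxygen has H1; the =O is OX1, not OX2.
So the answer is (C).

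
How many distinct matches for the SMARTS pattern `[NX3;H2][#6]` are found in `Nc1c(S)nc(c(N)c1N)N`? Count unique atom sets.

4

[NX3;H2][#6] is the SMARTS for a primary amine: a trivalent nitrogen with two H attached to carbon.
The molecule carries 4 separate instances of a primary amino group (-NH2) meeting every constraint; each maps to a distinct set of atoms, giving 4 matches.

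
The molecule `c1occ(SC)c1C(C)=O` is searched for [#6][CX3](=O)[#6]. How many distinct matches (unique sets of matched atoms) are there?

1

[#6][CX3](=O)[#6] is the SMARTS for a ketone: a carbonyl carbon (no H) flanked by two carbons.
Exactly one fragment in the molecule meets all constraints, giving 1 match.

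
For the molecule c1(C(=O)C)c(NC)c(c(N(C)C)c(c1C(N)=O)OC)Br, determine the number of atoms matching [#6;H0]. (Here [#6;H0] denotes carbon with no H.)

8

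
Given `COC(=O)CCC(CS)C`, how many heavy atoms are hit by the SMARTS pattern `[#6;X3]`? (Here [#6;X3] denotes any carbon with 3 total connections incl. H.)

1

The query [#6;X3] means: any carbon (aromatic or not) with three total connections.
Check the 10 heavy atoms by environment: 6× C (X4) → no; 1× S (X2) → no; 1× C (X3) → match; 1× O (X1) → no; 1× O (X2) → no.
That gives 1 matching atom.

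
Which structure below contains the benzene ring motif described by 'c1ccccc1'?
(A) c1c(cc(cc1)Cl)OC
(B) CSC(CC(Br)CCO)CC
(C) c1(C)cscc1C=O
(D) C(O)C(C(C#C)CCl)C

A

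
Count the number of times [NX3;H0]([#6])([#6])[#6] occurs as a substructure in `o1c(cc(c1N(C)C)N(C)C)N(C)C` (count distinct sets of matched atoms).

[NX3;H0]([#6])([#6])[#6] is the SMARTS for a tertiary amine: a trivalent nitrogen with no H, bonded to three carbons.
The molecule carries 3 separate instances of a dimethylamino group (-N(CH3)2) meeting every constraint; each maps to a distinct set of atoms, giving 3 matches.

3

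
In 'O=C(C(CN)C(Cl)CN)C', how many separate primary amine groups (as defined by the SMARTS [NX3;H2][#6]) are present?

2

[NX3;H2][#6] is the SMARTS for a primary amine: a trivalent nitrogen with two H attached to carbon.
The molecule carries 2 separate instances of a primary amino group (-NH2) meeting every constraint; each maps to a distinct set of atoms, giving 2 matches.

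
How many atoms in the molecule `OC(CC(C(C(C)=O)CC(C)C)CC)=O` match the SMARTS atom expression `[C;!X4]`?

The query [C;!X4] means: aliphatic carbon that does not have four total connections.
Check the 15 heavy atoms by environment: 10× C (X4) → no; 2× C (X3) → match; 2× O (X1) → no; 1× O (X2) → no.
That gives 2 matching atoms.

2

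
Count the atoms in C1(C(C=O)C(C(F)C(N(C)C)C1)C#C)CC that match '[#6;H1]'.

The query [#6;H1] means: any carbon bearing exactly one hydrogen.
Check the 16 heavy atoms by environment: 7× C (H1) → match; 2× C (H2) → no; 3× C (H3) → no; 1× F (H0) → no; 1× N (H0) → no; 1× C (H0) → no; 1× O (H0) → no.
That gives 7 matching atoms.

7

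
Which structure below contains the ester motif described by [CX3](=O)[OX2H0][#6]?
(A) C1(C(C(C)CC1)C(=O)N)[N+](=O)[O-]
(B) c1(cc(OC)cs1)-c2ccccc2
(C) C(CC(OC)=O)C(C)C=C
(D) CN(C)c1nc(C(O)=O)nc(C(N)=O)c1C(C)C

C

[CX3](=O)[OX2H0][#6] describes a carbonyl carbon bonded to an oxygen that is itself bonded to carbon (no H on that O) (an ester).
(A) has a primary amide (-C(=O)NH2) but the carbonyl is bonded to N, not to an O-C linkage.
(B) has a methoxy ether (-OCH3) but the ether oxygen is not adjacent to a C=O carbon.
(C) contains a methyl-ester group (-C(=O)OCH3), which satisfies every atom and bond constraint.
(D) has a primary amide (-C(=O)NH2) but the carbonyl is bonded to N, not to an O-C linkage.
So the answer is (C).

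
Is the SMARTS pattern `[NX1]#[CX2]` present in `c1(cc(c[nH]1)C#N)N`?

The pattern [NX1]#[CX2] describes a nitrogen triple-bonded to a two-connected carbon — a nitrile.
The molecule carries a nitrile (-C#N), whose atoms satisfy every constraint of the query, so the pattern matches.

Yes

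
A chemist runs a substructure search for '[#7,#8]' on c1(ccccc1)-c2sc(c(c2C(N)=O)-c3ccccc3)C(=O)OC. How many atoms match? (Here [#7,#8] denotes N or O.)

The query [#7,#8] means: nitrogen or oxygen (comma = OR).
Check the 24 heavy atoms by environment: 1× s (aromatic) → no; 16× c (aromatic) → no; 3× C → no; 3× O → match; 1× N → match.
Summing the matching environments: 3 + 1 = 4 matching atoms.

4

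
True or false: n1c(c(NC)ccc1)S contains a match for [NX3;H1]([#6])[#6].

True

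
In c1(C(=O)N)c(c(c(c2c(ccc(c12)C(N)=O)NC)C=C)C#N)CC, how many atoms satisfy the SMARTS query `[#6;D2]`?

5

The query [#6;D2] means: any carbon bonded to exactly two heavy atoms.
Check the 24 heavy atoms by environment: 8× c (aromatic, D3) → no; 2× c (aromatic, D2) → match; 2× C (D3) → no; 2× O (D1) → no; 3× N (D1) → no; 1× N (D2) → no; 3× C (D1) → no; 3× C (D2) → match.
Summing the matching environments: 2 + 3 = 5 matching atoms.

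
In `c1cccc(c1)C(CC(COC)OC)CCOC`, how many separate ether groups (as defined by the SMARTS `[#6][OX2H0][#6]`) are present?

[#6][OX2H0][#6] is the SMARTS for an ether: an aliphatic oxygen bridging two carbons with no H on the oxygen.
The molecule carries 3 separate instances of a methoxy ether (-OCH3) meeting every constraint; each maps to a distinct set of atoms, giving 3 matches.

3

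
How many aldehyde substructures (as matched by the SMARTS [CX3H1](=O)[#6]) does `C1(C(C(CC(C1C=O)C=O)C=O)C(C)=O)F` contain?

[CX3H1](=O)[#6] is the SMARTS for an aldehyde: an sp2 carbon with one H, double-bonded to O and single-bonded to carbon.
The molecule carries 3 separate instances of an aldehyde (-CHO) meeting every constraint; each maps to a distinct set of atoms, giving 3 matches.

3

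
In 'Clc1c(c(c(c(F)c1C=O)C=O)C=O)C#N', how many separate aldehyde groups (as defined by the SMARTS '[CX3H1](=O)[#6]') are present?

[CX3H1](=O)[#6] is the SMARTS for an aldehyde: an sp2 carbon with one H, double-bonded to O and single-bonded to carbon.
The molecule carries 3 separate instances of an aldehyde (-CHO) meeting every constraint; each maps to a distinct set of atoms, giving 3 matches.

3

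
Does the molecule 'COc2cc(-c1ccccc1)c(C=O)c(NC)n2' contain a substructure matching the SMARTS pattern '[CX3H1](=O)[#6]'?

Yes

The pattern [CX3H1](=O)[#6] describes an sp2 carbon with one H, double-bonded to O and single-bonded to carbon — an aldehyde.
The molecule carries an aldehyde (-CHO), whose atoms satisfy every constraint of the query, so the pattern matches.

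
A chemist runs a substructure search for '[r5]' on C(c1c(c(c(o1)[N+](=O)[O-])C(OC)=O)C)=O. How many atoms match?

5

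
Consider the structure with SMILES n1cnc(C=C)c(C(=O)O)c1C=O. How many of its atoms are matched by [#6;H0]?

The query [#6;H0] means: any carbon with no attached hydrogen.
Check the 13 heavy atoms by environment: 2× n (aromatic, H0) → no; 1× c (aromatic, H1) → no; 3× c (aromatic, H0) → match; 1× C (H0) → match; 2× O (H0) → no; 1× O (H1) → no; 2× C (H1) → no; 1× C (H2) → no.
Summing the matching environments: 3 + 1 = 4 matching atoms.

4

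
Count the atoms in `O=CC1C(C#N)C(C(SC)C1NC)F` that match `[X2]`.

2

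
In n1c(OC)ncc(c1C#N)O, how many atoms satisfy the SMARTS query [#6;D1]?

1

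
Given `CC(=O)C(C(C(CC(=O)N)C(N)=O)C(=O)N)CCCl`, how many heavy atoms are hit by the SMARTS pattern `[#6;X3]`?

The query [#6;X3] means: any carbon (aromatic or not) with three total connections.
Check the 19 heavy atoms by environment: 7× C (X4) → no; 4× C (X3) → match; 4× O (X1) → no; 3× N (X3) → no; 1× Cl (X1) → no.
That gives 4 matching atoms.

4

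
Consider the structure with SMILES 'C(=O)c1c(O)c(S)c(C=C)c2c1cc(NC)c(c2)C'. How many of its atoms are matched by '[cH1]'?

The query [cH1] means: aromatic carbon bearing exactly one hydrogen.
Check the 19 heavy atoms by environment: 8× c (aromatic, H0) → no; 2× c (aromatic, H1) → match; 2× C (H1) → no; 1× O (H0) → no; 1× O (H1) → no; 1× S (H1) → no; 1× N (H1) → no; 2× C (H3) → no; 1× C (H2) → no.
That gives 2 matching atoms.

2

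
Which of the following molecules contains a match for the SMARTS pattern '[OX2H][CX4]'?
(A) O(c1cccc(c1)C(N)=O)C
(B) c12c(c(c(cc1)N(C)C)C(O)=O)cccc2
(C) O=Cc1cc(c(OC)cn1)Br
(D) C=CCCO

[OX2H][CX4] describes a hydroxyl oxygen bound to an sp3 (X4) carbon (an aliphatic alcohol).
(A) has a methoxy ether (-OCH3) but the oxygen has H0 (ether), not H1.
(B) has a carboxylic acid group (-C(=O)OH) but the -OH is on a CX3 carbonyl carbon, not a CX4 carbon.
(C) has a methoxy ether (-OCH3) but the oxygen has H0 (ether), not H1.
(D) contains a hydroxyl group (-OH), which satisfies every atom and bond constraint.
So the answer is (D).

D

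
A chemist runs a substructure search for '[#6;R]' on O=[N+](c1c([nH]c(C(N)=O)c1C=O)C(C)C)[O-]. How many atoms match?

4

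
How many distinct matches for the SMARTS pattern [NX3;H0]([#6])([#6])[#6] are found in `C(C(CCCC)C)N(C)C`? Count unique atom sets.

1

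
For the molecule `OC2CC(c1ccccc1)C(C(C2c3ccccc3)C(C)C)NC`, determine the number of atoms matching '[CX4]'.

The query [CX4] means: C with X4: aliphatic carbon with exactly 4 total connections (bonds + H).
Check the 24 heavy atoms by environment: 10× C (X4) → match; 1× O (X2) → no; 12× c (aromatic, X3) → no; 1× N (X3) → no.
That gives 10 matching atoms.

10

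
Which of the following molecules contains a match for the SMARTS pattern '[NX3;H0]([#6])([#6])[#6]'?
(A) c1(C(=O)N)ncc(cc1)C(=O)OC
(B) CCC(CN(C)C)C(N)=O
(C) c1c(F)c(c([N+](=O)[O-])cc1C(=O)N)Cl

B

[NX3;H0]([#6])([#6])[#6] describes a trivalent nitrogen with no H, bonded to three carbons (a tertiary amine).
(A) has a primary amide (-C(=O)NH2) but the amide nitrogen has H2 and only one carbon neighbour.
(B) contains a dimethylamino group (-N(CH3)2), which satisfies every atom and bond constraint.
(C) has a primary amide (-C(=O)NH2) but the amide nitrogen has H2 and only one carbon neighbour.
So the answer is (B).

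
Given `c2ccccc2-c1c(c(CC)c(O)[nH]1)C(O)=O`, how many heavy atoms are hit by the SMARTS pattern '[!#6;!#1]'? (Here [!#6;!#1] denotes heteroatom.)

4

The query [!#6;!#1] means: not carbon and not hydrogen — any heteroatom.
Check the 17 heavy atoms by environment: 1× n (aromatic) → match; 10× c (aromatic) → no; 3× O → match; 3× C → no.
Summing the matching environments: 1 + 3 = 4 matching atoms.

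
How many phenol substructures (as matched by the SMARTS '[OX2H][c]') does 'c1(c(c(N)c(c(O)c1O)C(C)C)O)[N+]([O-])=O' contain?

[OX2H][c] is the SMARTS for a phenol: a hydroxyl oxygen attached to an aromatic carbon.
The molecule carries 3 separate instances of a hydroxyl group (-OH) meeting every constraint; each maps to a distinct set of atoms, giving 3 matches.

3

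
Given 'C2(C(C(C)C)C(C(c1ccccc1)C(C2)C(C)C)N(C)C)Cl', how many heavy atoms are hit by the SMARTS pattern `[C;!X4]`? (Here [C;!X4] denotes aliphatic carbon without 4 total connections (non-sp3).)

0

Check the 22 heavy atoms by environment: 14× C (X4) → no; 1× N (X3) → no; 6× c (aromatic, X3) → no; 1× Cl (X1) → no.
No environment satisfies the query, so 0 matching atoms.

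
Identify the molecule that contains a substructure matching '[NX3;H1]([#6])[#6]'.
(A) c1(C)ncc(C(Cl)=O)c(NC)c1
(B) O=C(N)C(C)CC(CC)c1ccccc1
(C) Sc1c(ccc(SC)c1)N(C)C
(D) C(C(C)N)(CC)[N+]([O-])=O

A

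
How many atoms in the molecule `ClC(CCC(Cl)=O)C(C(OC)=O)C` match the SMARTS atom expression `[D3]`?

Check the 13 heavy atoms by environment: 2× C (D2) → no; 4× C (D3) → match; 2× C (D1) → no; 2× O (D1) → no; 2× Cl (D1) → no; 1× O (D2) → no.
That gives 4 matching atoms.

4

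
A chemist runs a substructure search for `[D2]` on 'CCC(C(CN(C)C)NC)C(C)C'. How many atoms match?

Check the 13 heavy atoms by environment: 2× C (D2) → match; 3× C (D3) → no; 6× C (D1) → no; 1× N (D3) → no; 1× N (D2) → match.
Summing the matching environments: 2 + 1 = 3 matching atoms.

3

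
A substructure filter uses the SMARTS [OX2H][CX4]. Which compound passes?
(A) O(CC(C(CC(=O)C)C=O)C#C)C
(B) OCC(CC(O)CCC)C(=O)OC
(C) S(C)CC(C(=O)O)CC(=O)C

B

[OX2H][CX4] describes a hydroxyl oxygen bound to an sp3 (X4) carbon (an aliphatic alcohol).
(A) has a methoxy ether (-OCH3) but the oxygen has H0 (ether), not H1.
(B) contains a hydroxyl group (-OH), which satisfies every atom and bond constraint.
(C) has a carboxylic acid group (-C(=O)OH) but the -OH is on a CX3 carbonyl carbon, not a CX4 carbon.
So the answer is (B).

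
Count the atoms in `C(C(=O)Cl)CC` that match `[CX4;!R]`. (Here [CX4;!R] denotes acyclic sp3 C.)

Check the 6 heavy atoms by environment: 3× C (X4, acyclic) → match; 1× C (X3, acyclic) → no; 1× O (X1, acyclic) → no; 1× Cl (X1, acyclic) → no.
That gives 3 matching atoms.

3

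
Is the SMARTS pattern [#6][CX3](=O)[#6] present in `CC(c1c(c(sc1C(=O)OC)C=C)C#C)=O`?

The pattern [#6][CX3](=O)[#6] describes a carbonyl carbon (no H) flanked by two carbons — a ketone.
The molecule carries an acetyl/ketone group (-C(=O)CH3), whose atoms satisfy every constraint of the query, so the pattern matches.

Yes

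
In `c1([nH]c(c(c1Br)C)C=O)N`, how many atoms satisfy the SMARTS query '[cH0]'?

4

Check the 10 heavy atoms by environment: 1× n (aromatic, H1) → no; 4× c (aromatic, H0) → match; 1× N (H2) → no; 1× C (H1) → no; 1× O (H0) → no; 1× Br (H0) → no; 1× C (H3) → no.
That gives 4 matching atoms.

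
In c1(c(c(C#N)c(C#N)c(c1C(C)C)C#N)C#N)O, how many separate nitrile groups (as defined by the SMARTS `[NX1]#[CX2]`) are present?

4

[NX1]#[CX2] is the SMARTS for a nitrile: a nitrogen triple-bonded to a two-connected carbon.
The molecule carries 4 separate instances of a nitrile (-C#N) meeting every constraint; each maps to a distinct set of atoms, giving 4 matches.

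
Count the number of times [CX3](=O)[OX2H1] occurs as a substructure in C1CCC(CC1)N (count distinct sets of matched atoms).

[CX3](=O)[OX2H1] is the SMARTS for a carboxylic acid: an sp2 carbon double-bonded to O and single-bonded to an -OH oxygen.
No fragment in the molecule satisfies every constraint, giving 0 matches.

0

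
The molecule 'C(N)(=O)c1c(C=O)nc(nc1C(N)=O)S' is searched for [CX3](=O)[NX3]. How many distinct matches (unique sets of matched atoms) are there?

[CX3](=O)[NX3] is the SMARTS for an amide: a carbonyl carbon bonded to a trivalent nitrogen.
The molecule carries 2 separate instances of a primary amide (-C(=O)NH2) meeting every constraint; each maps to a distinct set of atoms, giving 2 matches.

2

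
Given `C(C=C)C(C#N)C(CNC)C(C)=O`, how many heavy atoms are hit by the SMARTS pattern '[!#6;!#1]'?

3

The query [!#6;!#1] means: not carbon and not hydrogen — any heteroatom.
Check the 13 heavy atoms by environment: 10× C → no; 2× N → match; 1× O → match.
Summing the matching environments: 2 + 1 = 3 matching atoms.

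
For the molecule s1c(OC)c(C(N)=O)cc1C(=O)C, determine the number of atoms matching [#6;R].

4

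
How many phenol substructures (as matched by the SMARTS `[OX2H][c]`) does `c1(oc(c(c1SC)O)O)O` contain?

[OX2H][c] is the SMARTS for a phenol: a hydroxyl oxygen attached to an aromatic carbon.
The molecule carries 3 separate instances of a hydroxyl group (-OH) meeting every constraint; each maps to a distinct set of atoms, giving 3 matches.

3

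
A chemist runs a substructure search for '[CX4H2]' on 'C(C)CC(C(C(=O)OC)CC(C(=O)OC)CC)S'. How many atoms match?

4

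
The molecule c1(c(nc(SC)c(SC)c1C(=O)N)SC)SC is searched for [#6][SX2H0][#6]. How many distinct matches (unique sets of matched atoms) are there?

4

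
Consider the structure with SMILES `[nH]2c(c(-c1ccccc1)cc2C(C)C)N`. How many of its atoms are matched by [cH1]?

6

The query [cH1] means: aromatic carbon bearing exactly one hydrogen.
Check the 15 heavy atoms by environment: 1× n (aromatic, H1) → no; 4× c (aromatic, H0) → no; 6× c (aromatic, H1) → match; 1× N (H2) → no; 1× C (H1) → no; 2× C (H3) → no.
That gives 6 matching atoms.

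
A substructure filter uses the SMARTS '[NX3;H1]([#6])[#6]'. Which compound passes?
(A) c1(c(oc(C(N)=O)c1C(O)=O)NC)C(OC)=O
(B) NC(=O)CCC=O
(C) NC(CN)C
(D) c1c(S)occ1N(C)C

A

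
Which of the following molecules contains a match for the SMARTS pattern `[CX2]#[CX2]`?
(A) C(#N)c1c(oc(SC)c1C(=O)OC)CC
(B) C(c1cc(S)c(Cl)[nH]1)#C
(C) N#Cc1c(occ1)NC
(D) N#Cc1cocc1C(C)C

B

[CX2]#[CX2] describes a carbon-carbon triple bond (an alkyne).
(A) has a nitrile (-C#N) but the triple bond is C#N, not C#C.
(B) contains an ethynyl group (-C#CH), which satisfies every atom and bond constraint.
(C) has a nitrile (-C#N) but the triple bond is C#N, not C#C.
(D) has a nitrile (-C#N) but the triple bond is C#N, not C#C.
So the answer is (B).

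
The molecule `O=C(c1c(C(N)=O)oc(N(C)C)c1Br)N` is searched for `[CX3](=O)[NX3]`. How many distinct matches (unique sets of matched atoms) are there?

[CX3](=O)[NX3] is the SMARTS for an amide: a carbonyl carbon bonded to a trivalent nitrogen.
The molecule carries 2 separate instances of a primary amide (-C(=O)NH2) meeting every constraint; each maps to a distinct set of atoms, giving 2 matches.

2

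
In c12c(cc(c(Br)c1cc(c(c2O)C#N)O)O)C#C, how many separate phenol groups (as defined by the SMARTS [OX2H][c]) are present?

3

[OX2H][c] is the SMARTS for a phenol: a hydroxyl oxygen attached to an aromatic carbon.
The molecule carries 3 separate instances of a hydroxyl group (-OH) meeting every constraint; each maps to a distinct set of atoms, giving 3 matches.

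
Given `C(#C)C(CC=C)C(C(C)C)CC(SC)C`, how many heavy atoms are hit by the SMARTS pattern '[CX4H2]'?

2

The query [CX4H2] means: sp3 carbon (X4) with exactly two hydrogens.
Check the 15 heavy atoms by environment: 4× C (H3, X4) → no; 4× C (H1, X4) → no; 2× C (H2, X4) → match; 1× C (H1, X3) → no; 1× C (H2, X3) → no; 1× C (H0, X2) → no; 1× C (H1, X2) → no; 1× S (H0, X2) → no.
That gives 2 matching atoms.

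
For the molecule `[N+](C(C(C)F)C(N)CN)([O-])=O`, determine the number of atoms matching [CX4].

5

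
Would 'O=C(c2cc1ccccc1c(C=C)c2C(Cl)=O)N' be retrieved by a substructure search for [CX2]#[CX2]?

No

The pattern [CX2]#[CX2] describes a carbon-carbon triple bond — an alkyne.
The closest candidate here is a vinyl group (-CH=CH2), but the C=C is a double bond; both carbons are CX3, not CX2. No other fragment satisfies the full query, so there is no match.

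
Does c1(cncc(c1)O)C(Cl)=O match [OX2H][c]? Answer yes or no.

Yes

The pattern [OX2H][c] describes a hydroxyl oxygen attached to an aromatic carbon — a phenol.
The molecule carries a hydroxyl group (-OH), whose atoms satisfy every constraint of the query, so the pattern matches.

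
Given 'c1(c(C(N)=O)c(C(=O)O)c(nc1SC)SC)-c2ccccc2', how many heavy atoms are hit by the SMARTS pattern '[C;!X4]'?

Check the 22 heavy atoms by environment: 1× n (aromatic, X2) → no; 11× c (aromatic, X3) → no; 2× C (X3) → match; 2× O (X1) → no; 1× O (X2) → no; 2× S (X2) → no; 2× C (X4) → no; 1× N (X3) → no.
That gives 2 matching atoms.

2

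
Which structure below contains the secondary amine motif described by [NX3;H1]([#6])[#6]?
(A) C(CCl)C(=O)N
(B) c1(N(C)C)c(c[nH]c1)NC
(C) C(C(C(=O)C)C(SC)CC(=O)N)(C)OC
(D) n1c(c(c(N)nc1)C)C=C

B

[NX3;H1]([#6])[#6] describes a trivalent nitrogen with one H, bonded to two carbons (a secondary amine).
(A) has a primary amide (-C(=O)NH2) but the -C(=O)NH2 nitrogen has H2, not H1.
(B) contains an N-methylamino group (-NHCH3), which satisfies every atom and bond constraint.
(C) has a primary amide (-C(=O)NH2) but the -C(=O)NH2 nitrogen has H2, not H1.
(D) has a primary amino group (-NH2) but the nitrogen has H2 and only one carbon neighbour.
So the answer is (B).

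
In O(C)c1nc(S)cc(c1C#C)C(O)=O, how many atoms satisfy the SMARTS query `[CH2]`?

The query [CH2] means: aliphatic carbon with exactly two hydrogens.
Check the 14 heavy atoms by environment: 1× n (aromatic, H0) → no; 4× c (aromatic, H0) → no; 1× c (aromatic, H1) → no; 2× C (H0) → no; 2× O (H0) → no; 1× O (H1) → no; 1× C (H3) → no; 1× C (H1) → no; 1× S (H1) → no.
No environment satisfies the query, so 0 matching atoms.

0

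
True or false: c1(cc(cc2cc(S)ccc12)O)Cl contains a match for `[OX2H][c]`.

True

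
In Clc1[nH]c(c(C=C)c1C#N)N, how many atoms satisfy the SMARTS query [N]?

2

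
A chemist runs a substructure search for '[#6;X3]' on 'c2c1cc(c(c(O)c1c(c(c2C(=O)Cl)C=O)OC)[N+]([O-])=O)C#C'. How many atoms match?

12

The query [#6;X3] means: any carbon (aromatic or not) with three total connections.
Check the 23 heavy atoms by environment: 10× c (aromatic, X3) → match; 2× C (X3) → match; 3× O (X1) → no; 2× C (X2) → no; 2× O (X2) → no; 1× C (X4) → no; 1× N (charge +1, X3) → no; 1× O (charge -1, X1) → no; 1× Cl (X1) → no.
Summing the matching environments: 10 + 2 = 12 matching atoms.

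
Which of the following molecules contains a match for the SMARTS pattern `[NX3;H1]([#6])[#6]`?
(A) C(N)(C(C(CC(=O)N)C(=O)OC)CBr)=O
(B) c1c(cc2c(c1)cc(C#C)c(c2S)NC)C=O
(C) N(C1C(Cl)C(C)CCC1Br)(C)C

B

[NX3;H1]([#6])[#6] describes a trivalent nitrogen with one H, bonded to two carbons (a secondary amine).
(A) has a primary amide (-C(=O)NH2) but the -C(=O)NH2 nitrogen has H2, not H1.
(B) contains an N-methylamino group (-NHCH3), which satisfies every atom and bond constraint.
(C) has a dimethylamino group (-N(CH3)2) but the nitrogen has H0, not H1.
So the answer is (B).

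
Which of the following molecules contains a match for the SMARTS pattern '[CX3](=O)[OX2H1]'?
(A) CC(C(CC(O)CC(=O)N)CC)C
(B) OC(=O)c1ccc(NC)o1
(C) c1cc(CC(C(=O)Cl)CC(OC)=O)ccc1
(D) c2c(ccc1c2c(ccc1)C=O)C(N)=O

B

[CX3](=O)[OX2H1] describes an sp2 carbon double-bonded to O and single-bonded to an -OH oxygen (a carboxylic acid).
(A) has a primary amide (-C(=O)NH2) but the carbonyl is bonded to N, not to an -OH oxygen.
(B) contains a carboxylic acid group (-C(=O)OH), which satisfies every atom and bond constraint.
(C) has a methyl-ester group (-C(=O)OCH3) but the singly-bonded O has no H (OX2H0, not OX2H1).
(D) has an aldehyde (-CHO) but there is no singly-bonded oxygen on the carbonyl carbon.
So the answer is (B).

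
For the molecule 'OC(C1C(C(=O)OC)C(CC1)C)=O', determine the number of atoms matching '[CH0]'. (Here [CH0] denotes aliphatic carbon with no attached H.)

2

The query [CH0] means: aliphatic carbon with no attached hydrogen.
Check the 13 heavy atoms by environment: 3× C (H1) → no; 2× C (H2) → no; 2× C (H0) → match; 3× O (H0) → no; 2× C (H3) → no; 1× O (H1) → no.
That gives 2 matching atoms.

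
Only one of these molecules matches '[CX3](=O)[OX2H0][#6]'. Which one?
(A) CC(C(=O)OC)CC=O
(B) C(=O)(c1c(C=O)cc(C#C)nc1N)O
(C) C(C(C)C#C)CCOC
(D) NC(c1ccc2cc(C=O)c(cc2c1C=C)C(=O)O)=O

A

[CX3](=O)[OX2H0][#6] describes a carbonyl carbon bonded to an oxygen that is itself bonded to carbon (no H on that O) (an ester).
(A) contains a methyl-ester group (-C(=O)OCH3), which satisfies every atom and bond constraint.
(B) has a carboxylic acid group (-C(=O)OH) but the singly-bonded O carries H (OX2H1, not H0).
(C) has a methoxy ether (-OCH3) but the ether oxygen is not adjacent to a C=O carbon.
(D) has a primary amide (-C(=O)NH2) but the carbonyl is bonded to N, not to an O-C linkage.
So the answer is (A).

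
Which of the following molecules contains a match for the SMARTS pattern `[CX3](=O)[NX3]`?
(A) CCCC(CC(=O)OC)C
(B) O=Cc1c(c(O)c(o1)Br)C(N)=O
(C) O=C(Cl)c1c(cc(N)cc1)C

B

[CX3](=O)[NX3] describes a carbonyl carbon bonded to a trivalent nitrogen (an amide).
(A) has a methyl-ester group (-C(=O)OCH3) but the carbonyl is bonded to O, not to an NX3 nitrogen.
(B) contains a primary amide (-C(=O)NH2), which satisfies every atom and bond constraint.
(C) has a primary amino group (-NH2) but the -NH2 is not attached to a carbonyl carbon.
So the answer is (B).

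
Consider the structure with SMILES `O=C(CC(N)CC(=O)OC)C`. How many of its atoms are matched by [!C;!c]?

4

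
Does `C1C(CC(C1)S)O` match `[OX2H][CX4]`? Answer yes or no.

Yes

The pattern [OX2H][CX4] describes a hydroxyl oxygen bound to an sp3 (X4) carbon — an aliphatic alcohol.
The molecule carries a hydroxyl group (-OH), whose atoms satisfy every constraint of the query, so the pattern matches.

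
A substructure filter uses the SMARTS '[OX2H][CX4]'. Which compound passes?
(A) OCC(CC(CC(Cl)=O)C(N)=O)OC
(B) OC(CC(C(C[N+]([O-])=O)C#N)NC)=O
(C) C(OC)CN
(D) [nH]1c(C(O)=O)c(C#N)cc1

A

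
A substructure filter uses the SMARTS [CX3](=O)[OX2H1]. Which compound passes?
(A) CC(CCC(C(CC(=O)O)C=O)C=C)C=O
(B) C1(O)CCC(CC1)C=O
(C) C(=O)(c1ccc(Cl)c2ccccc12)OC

[CX3](=O)[OX2H1] describes an sp2 carbon double-bonded to O and single-bonded to an -OH oxygen (a carboxylic acid).
(A) contains a carboxylic acid group (-C(=O)OH), which satisfies every atom and bond constraint.
(B) has an aldehyde (-CHO) but there is no singly-bonded oxygen on the carbonyl carbon.
(C) has a methyl-ester group (-C(=O)OCH3) but the singly-bonded O has no H (OX2H0, not OX2H1).
So the answer is (A).

A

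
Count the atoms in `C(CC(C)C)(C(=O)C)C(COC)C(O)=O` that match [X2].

The query [X2] means: any atom with exactly two total connections (bonds + H).
Check the 15 heavy atoms by environment: 9× C (X4) → no; 2× C (X3) → no; 2× O (X1) → no; 2× O (X2) → match.
That gives 2 matching atoms.

2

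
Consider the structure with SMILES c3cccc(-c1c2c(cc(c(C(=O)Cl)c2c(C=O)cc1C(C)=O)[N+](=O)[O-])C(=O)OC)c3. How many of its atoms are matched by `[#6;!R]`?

6

Check the 31 heavy atoms by environment: 16× c (aromatic, in 6-ring) → no; 6× C (acyclic) → match; 6× O (acyclic) → no; 1× Cl (acyclic) → no; 1× N (charge +1, acyclic) → no; 1× O (charge -1, acyclic) → no.
That gives 6 matching atoms.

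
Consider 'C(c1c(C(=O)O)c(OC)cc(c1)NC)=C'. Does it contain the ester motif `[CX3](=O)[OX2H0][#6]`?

The pattern [CX3](=O)[OX2H0][#6] describes a carbonyl carbon bonded to an oxygen that is itself bonded to carbon (no H on that O) — an ester.
The closest candidate here is a methoxy ether (-OCH3), but the ether oxygen is not adjacent to a C=O carbon. No other fragment satisfies the full query, so there is no match.

No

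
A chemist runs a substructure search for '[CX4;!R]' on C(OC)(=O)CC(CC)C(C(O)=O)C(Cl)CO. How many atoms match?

8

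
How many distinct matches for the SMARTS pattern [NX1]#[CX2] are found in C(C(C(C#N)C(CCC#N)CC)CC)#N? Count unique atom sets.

3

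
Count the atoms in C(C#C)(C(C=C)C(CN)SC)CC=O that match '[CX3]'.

The query [CX3] means: C with X3: aliphatic carbon with exactly 3 total connections.
Check the 14 heavy atoms by environment: 6× C (X4) → no; 3× C (X3) → match; 1× O (X1) → no; 1× S (X2) → no; 2× C (X2) → no; 1× N (X3) → no.
That gives 3 matching atoms.

3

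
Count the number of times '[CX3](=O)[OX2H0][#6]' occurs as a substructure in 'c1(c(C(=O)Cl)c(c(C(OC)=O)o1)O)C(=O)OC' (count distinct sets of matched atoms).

2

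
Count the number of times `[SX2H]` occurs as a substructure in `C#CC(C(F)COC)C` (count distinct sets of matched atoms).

0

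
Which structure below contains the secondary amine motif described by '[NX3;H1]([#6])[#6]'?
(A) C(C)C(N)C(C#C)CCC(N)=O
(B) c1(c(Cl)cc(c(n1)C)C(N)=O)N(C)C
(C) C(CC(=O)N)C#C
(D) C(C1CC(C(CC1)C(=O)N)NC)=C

[NX3;H1]([#6])[#6] describes a trivalent nitrogen with one H, bonded to two carbons (a secondary amine).
(A) has a primary amino group (-NH2) but the nitrogen has H2 and only one carbon neighbour.
(B) has a dimethylamino group (-N(CH3)2) but the nitrogen has H0, not H1.
(C) has a primary amide (-C(=O)NH2) but the -C(=O)NH2 nitrogen has H2, not H1.
(D) contains an N-methylamino group (-NHCH3), which satisfies every atom and bond constraint.
So the answer is (D).

D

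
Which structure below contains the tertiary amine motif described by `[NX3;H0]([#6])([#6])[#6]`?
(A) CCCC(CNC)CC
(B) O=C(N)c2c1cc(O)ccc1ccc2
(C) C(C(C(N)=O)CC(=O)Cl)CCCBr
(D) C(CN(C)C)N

D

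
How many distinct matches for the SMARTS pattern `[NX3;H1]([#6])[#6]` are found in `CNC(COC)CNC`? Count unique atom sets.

2

[NX3;H1]([#6])[#6] is the SMARTS for a secondary amine: a trivalent nitrogen with one H, bonded to two carbons.
The molecule carries 2 separate instances of an N-methylamino group (-NHCH3) meeting every constraint; each maps to a distinct set of atoms, giving 2 matches.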